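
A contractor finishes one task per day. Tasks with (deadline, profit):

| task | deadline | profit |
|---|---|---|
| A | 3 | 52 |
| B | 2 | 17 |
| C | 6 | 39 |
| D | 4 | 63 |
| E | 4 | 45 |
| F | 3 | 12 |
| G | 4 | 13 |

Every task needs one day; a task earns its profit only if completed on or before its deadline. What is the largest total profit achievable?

216

Profit order: D=63 A=52 E=45 C=39 B=17 G=13 F=12
Assign: D→slot 4, A→slot 3, E→slot 2, C→slot 6, B→slot 1, G skipped, F skipped.
Slots: [1:B] [2:E] [3:A] [4:D] [6:C]
Profit = 17 + 45 + 52 + 63 + 39 = 216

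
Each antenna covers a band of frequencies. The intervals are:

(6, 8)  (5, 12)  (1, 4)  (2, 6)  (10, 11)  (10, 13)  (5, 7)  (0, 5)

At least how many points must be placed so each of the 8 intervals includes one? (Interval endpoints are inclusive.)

Process intervals by earliest right end; each time one isn't hit yet, stab at its right endpoint.
Sorted: [1,4] [0,5] [2,6] [5,7] [6,8] [10,11] [5,12] [10,13]
{[1,4],[0,5],[2,6]} hit by 4; {[5,7],[6,8]} hit by 7; {[10,11],[5,12],[10,13]} hit by 11.
Points: 4, 7, 11 (3 total).

3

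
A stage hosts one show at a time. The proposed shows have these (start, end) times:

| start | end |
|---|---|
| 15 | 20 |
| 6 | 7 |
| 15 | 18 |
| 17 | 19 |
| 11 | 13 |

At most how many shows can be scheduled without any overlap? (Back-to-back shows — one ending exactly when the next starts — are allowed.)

Order by finish time; keep every interval that doesn't clash with the previous kept one.
Sorted by end: (6,7)  (11,13)  (15,18)  (17,19)  (15,20)
take (6,7); take (11,13); take (15,18); skip (15,20).
Selected 3 shows.

3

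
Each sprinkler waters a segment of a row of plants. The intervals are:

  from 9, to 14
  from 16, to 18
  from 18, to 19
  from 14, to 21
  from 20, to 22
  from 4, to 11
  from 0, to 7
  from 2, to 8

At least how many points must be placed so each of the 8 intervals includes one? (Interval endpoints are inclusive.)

By right end: [0,7]  [2,8]  [4,11]  [9,14]  [16,18]  [18,19]  [14,21]  [20,22]
[0,7] uncovered → point at 7; [9,14] uncovered → point at 14; [16,18] uncovered → point at 18; [20,22] uncovered → point at 22.
Points: 7, 14, 18, 22 (4 total).

4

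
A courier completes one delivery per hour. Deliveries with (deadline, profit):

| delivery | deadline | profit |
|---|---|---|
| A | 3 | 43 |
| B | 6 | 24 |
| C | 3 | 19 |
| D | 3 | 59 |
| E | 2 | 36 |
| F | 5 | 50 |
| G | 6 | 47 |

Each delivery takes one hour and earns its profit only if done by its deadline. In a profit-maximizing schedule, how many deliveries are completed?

6

Sort by profit descending; place each in the latest free slot ≤ its deadline.
By profit: D(d3,59), F(d5,50), G(d6,47), A(d3,43), E(d2,36), B(d6,24), C(d3,19)
D→slot 3; F→slot 5; G→slot 6; A→slot 2; E→slot 1; B→slot 4; C skipped.
6 of 7 scheduled.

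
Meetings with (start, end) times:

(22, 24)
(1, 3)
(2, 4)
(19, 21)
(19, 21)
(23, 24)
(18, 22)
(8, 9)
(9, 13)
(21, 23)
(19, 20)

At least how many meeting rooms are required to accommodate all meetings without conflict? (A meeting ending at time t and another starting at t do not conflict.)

Count concurrent intervals with a sweep; the peak is the room count.
Events (time:±→running): 1:+→1 2:+→2 3:-→1 4:-→0 8:+→1 9:-→0 9:+→1 13:-→0 18:+→1 19:+→2 19:+→3 19:+→4 … peak 4.

4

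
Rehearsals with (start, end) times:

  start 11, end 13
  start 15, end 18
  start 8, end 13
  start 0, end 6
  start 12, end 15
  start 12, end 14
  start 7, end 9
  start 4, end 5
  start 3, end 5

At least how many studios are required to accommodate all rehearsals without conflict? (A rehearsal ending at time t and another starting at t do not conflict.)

The answer is the maximum number of intervals overlapping at any instant.
Events (time:±→running): 0:+→1 3:+→2 4:+→3 5:-→2 5:-→1 6:-→0 7:+→1 8:+→2 9:-→1 11:+→2 12:+→3 12:+→4 … peak 4.

4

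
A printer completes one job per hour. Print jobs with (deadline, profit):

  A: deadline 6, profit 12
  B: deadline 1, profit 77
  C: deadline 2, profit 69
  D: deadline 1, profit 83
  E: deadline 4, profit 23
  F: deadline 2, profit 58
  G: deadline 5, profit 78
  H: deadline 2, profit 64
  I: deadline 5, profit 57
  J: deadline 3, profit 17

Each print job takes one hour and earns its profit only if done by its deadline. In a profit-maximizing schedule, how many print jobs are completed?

6

Take jobs in profit order; each goes to the latest open slot no later than its deadline.
Profit order: D=83 G=78 B=77 C=69 H=64 F=58 I=57 E=23 J=17 A=12
Assign: D→slot 1, G→slot 5, B skipped, C→slot 2, H skipped, F skipped, I→slot 4, E→slot 3, J skipped, A→slot 6.
Slots: [1:D] [2:C] [3:E] [4:I] [5:G] [6:A]
6 of 10 scheduled.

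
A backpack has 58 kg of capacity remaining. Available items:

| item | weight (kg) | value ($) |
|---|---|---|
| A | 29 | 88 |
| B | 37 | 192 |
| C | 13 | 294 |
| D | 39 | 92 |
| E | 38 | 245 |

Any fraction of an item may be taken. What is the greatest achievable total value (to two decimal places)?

Greedy by value/weight ratio, highest first.
Order: C (294/13=22.62) > E (245/38=6.45) > B (192/37=5.19) > A (88/29=3.03) > D (92/39=2.36)
Fill: take C (13 @ 294) → take E (38 @ 245) → take 7/37 of B → 36.32; 58/58 used.
Total value = 575.32

575.32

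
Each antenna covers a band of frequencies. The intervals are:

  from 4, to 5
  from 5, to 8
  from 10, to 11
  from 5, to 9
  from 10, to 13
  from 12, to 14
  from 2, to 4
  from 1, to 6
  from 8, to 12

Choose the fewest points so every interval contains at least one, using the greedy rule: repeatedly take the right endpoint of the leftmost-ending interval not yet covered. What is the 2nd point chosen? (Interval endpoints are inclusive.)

Sort by right endpoint; whenever an interval is uncovered, place a point at its right end.
By right end: [2,4]  [4,5]  [1,6]  [5,8]  [5,9]  [10,11]  [8,12]  [10,13]  [12,14]
[2,4] uncovered → point at 4; [5,8] uncovered → point at 8; [10,11] uncovered → point at 11; [12,14] uncovered → point at 14.
Points: 4, 8, 11, 14 (4 total).

8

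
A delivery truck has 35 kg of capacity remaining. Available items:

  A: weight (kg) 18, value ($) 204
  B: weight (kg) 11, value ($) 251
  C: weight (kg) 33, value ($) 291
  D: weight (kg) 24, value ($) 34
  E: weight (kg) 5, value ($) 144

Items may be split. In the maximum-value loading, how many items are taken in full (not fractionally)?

3

Greedy by value/weight ratio, highest first.
Order: E (144/5=28.80) > B (251/11=22.82) > A (204/18=11.33) > C (291/33=8.82) > D (34/24=1.42)
Fill: take E (5 @ 144) → take B (11 @ 251) → take A (18 @ 204) → take 1/33 of C → 8.82; 35/35 used.
3 item(s) taken whole; one partial (take 1/33 of C).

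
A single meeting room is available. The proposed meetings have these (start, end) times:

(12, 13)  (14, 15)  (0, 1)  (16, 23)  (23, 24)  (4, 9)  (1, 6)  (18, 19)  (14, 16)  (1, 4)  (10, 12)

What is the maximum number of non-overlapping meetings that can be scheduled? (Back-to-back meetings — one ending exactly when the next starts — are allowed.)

By end time: (0,1), (1,4), (1,6), (4,9), (10,12), (12,13), (14,15), (14,16), (18,19), (16,23), (23,24).
Pick (0,1); next start ≥ 1 → (1,4); next start ≥ 4 → (4,9); next start ≥ 9 → (10,12); next start ≥ 12 → (12,13); next start ≥ 13 → (14,15); next start ≥ 15 → (18,19); next start ≥ 19 → (23,24).
Selected 8 meetings.

8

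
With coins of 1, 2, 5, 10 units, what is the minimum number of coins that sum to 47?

6

Use the largest denomination that fits, subtract, and repeat.
47 = 4×10 + 1×5 + 1×2
Total coins = 4 + 1 + 1 = 6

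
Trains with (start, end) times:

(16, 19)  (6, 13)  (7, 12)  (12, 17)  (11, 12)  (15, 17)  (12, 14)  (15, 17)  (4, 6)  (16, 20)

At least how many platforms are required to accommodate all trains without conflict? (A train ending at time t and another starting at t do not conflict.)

5

Events (time:±→running): 4:+→1 6:-→0 6:+→1 7:+→2 11:+→3 12:-→2 12:-→1 12:+→2 12:+→3 13:-→2 14:-→1 15:+→2 15:+→3 16:+→4 16:+→5 … peak 5.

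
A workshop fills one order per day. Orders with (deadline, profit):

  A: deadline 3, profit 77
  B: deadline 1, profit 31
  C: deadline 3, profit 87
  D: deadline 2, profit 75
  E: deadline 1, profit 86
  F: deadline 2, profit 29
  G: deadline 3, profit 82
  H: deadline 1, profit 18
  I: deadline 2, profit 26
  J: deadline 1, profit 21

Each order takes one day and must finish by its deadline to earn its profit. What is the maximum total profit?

255

By profit: C(d3,87), E(d1,86), G(d3,82), A(d3,77), D(d2,75), B(d1,31), F(d2,29), I(d2,26), J(d1,21), H(d1,18)
C→slot 3; E→slot 1; G→slot 2; A skipped; D skipped; B skipped; F skipped; I skipped; J skipped; H skipped.
Profit = 86 + 82 + 87 = 255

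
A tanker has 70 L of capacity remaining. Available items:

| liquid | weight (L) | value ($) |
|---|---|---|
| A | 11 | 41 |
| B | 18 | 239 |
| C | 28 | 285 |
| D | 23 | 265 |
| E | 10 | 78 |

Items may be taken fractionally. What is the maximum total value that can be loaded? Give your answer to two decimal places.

796.80

Order: B (239/18=13.28) > D (265/23=11.52) > C (285/28=10.18) > E (78/10=7.80) > A (41/11=3.73)
Fill: take B (18 @ 239) → take D (23 @ 265) → take C (28 @ 285) → take 1/10 of E → 7.80; 70/70 used.
Total value = 796.80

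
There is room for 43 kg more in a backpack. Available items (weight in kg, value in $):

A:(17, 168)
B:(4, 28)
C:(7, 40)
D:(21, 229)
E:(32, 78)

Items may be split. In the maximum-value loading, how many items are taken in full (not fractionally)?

3

Ratios (sorted): D 10.90, A 9.88, B 7.00, C 5.71, E 2.44
take D (21 @ 229); take A (17 @ 168); take B (4 @ 28); take 1/7 of C → 5.71. Capacity used 43/43.
3 item(s) taken whole; one partial (take 1/7 of C).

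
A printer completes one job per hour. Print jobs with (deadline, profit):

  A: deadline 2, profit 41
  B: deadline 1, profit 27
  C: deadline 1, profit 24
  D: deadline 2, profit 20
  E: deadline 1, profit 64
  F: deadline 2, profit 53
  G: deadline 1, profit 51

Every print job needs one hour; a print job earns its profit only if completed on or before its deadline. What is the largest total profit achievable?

117

Sort by profit descending; place each in the latest free slot ≤ its deadline.
By profit: E(d1,64), F(d2,53), G(d1,51), A(d2,41), B(d1,27), C(d1,24), D(d2,20)
E→slot 1; F→slot 2; G skipped; A skipped; B skipped; C skipped; D skipped.
Profit = 64 + 53 = 117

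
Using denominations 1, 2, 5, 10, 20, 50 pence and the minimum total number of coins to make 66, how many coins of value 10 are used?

1

Use the largest denomination that fits, subtract, and repeat.
66 = 1×50 + 1×10 + 1×5 + 1×1
Count of 10: 1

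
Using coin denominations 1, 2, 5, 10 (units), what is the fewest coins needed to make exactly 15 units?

Greedy: take as many of the largest coin as possible, then repeat with the remainder.
15 = 1×10 + 1×5
Total coins = 1 + 1 = 2

2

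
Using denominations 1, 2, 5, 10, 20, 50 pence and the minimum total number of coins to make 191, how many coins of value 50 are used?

Greedy: take as many of the largest coin as possible, then repeat with the remainder.
191 − 3×50→41 − 2×20→1 − 1×1→0
Count of 50: 3

3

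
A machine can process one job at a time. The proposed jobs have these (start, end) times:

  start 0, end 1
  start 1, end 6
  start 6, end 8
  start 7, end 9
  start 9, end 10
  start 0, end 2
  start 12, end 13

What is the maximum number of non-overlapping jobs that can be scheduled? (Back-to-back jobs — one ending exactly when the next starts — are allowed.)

5

Sorted by end: (0,1)  (0,2)  (1,6)  (6,8)  (7,9)  (9,10)  (12,13)
take (0,1); take (1,6); take (6,8); take (9,10); take (12,13).
Selected 5 jobs.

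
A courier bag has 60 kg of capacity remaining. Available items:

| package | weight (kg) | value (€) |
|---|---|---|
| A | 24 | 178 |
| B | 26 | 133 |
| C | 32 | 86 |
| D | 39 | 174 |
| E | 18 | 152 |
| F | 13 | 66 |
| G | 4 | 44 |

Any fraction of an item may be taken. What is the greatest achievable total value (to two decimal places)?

Greedy by value/weight ratio, highest first.
Ratios (sorted): G 11.00, E 8.44, A 7.42, B 5.12, F 5.08, D 4.46, C 2.69
take G (4 @ 44); take E (18 @ 152); take A (24 @ 178); take 14/26 of B → 71.62. Capacity used 60/60.
Total value = 445.62

445.62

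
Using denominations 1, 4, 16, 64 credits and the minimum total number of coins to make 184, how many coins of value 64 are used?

2

Greedy: take as many of the largest coin as possible, then repeat with the remainder.
184 − 2×64→56 − 3×16→8 − 2×4→0
Count of 64: 2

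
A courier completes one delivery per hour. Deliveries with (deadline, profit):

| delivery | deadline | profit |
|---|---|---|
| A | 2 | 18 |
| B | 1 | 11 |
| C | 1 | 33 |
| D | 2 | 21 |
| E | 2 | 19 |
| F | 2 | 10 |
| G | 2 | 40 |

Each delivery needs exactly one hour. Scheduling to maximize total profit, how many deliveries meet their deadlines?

Take jobs in profit order; each goes to the latest open slot no later than its deadline.
Profit order: G=40 C=33 D=21 E=19 A=18 B=11 F=10
Assign: G→slot 2, C→slot 1, D skipped, E skipped, A skipped, B skipped, F skipped.
Slots: [1:C] [2:G]
2 of 7 scheduled.

2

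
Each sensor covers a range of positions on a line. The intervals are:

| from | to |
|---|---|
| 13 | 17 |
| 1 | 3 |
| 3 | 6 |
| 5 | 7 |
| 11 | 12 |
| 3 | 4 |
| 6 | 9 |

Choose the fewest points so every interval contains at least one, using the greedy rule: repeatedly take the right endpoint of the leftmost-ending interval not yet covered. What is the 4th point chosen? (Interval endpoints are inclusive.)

17

Sorted: [1,3] [3,4] [3,6] [5,7] [6,9] [11,12] [13,17]
{[1,3],[3,4],[3,6]} hit by 3; {[5,7],[6,9]} hit by 7; {[11,12]} hit by 12; {[13,17]} hit by 17.
Points: 3, 7, 12, 17 (4 total).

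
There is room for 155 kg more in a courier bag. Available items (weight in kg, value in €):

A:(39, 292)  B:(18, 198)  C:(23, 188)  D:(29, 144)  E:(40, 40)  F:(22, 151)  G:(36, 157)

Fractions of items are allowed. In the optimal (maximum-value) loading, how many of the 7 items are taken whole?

5

Ratios (sorted): B 11.00, C 8.17, A 7.49, F 6.86, D 4.97, G 4.36, E 1.00
take B (18 @ 198); take C (23 @ 188); take A (39 @ 292); take F (22 @ 151); take D (29 @ 144); take 24/36 of G → 104.67. Capacity used 155/155.
5 item(s) taken whole; one partial (take 24/36 of G).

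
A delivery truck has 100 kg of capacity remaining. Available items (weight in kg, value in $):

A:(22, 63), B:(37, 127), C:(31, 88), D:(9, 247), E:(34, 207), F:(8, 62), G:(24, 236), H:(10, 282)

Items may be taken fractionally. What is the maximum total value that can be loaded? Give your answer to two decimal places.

1085.49

Greedy by value/weight ratio, highest first.
Order: H (282/10=28.20) > D (247/9=27.44) > G (236/24=9.83) > F (62/8=7.75) > E (207/34=6.09) > B (127/37=3.43) > A (63/22=2.86) > C (88/31=2.84)
Fill: take H (10 @ 282) → take D (9 @ 247) → take G (24 @ 236) → take F (8 @ 62) → take E (34 @ 207) → take 15/37 of B → 51.49; 100/100 used.
Total value = 1085.49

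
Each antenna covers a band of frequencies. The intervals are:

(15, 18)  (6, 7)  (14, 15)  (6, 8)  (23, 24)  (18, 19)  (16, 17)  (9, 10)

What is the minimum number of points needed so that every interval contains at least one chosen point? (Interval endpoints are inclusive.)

6

Process intervals by earliest right end; each time one isn't hit yet, stab at its right endpoint.
Sorted: [6,7] [6,8] [9,10] [14,15] [16,17] [15,18] [18,19] [23,24]
{[6,7],[6,8]} hit by 7; {[9,10]} hit by 10; {[14,15]} hit by 15; {[16,17],[15,18]} hit by 17; {[18,19]} hit by 19; {[23,24]} hit by 24.
Points: 7, 10, 15, 17, 19, 24 (6 total).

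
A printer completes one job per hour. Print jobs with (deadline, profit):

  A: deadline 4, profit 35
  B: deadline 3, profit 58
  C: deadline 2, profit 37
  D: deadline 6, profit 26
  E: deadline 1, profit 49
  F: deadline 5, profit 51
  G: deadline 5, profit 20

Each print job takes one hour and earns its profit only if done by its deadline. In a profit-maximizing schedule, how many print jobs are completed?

Profit order: B=58 F=51 E=49 C=37 A=35 D=26 G=20
Assign: B→slot 3, F→slot 5, E→slot 1, C→slot 2, A→slot 4, D→slot 6, G skipped.
Slots: [1:E] [2:C] [3:B] [4:A] [5:F] [6:D]
6 of 7 scheduled.

6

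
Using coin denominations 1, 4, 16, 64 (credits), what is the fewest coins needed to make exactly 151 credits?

7

151 − 2×64→23 − 1×16→7 − 1×4→3 − 3×1→0
Total coins = 2 + 1 + 1 + 3 = 7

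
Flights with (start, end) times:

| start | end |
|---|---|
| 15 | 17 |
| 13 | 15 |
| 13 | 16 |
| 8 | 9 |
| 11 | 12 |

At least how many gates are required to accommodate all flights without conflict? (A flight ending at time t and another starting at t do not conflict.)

The answer is the maximum number of intervals overlapping at any instant.
starts: [8, 11, 13, 13, 15]
ends:   [9, 12, 15, 16, 17]
s8→1 e9→0 s11→1 e12→0 s13→1 s13→2  — peak 2.

2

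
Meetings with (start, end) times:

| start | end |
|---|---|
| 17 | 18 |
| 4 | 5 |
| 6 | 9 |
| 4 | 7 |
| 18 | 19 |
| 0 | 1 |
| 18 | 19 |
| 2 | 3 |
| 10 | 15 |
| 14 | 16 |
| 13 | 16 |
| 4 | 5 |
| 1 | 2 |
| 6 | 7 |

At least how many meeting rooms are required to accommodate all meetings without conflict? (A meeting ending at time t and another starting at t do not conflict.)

3

Count concurrent intervals with a sweep; the peak is the room count.
Events (time:±→running): 0:+→1 1:-→0 1:+→1 2:-→0 2:+→1 3:-→0 4:+→1 4:+→2 4:+→3 … peak 3.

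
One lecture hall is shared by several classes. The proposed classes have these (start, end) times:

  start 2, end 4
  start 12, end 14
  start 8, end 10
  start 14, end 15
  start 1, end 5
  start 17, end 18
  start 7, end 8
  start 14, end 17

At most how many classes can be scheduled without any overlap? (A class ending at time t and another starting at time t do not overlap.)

6

Sort by end time and greedily take each interval whose start is ≥ the last chosen end.
Sorted by end: (2,4)  (1,5)  (7,8)  (8,10)  (12,14)  (14,15)  (14,17)  (17,18)
take (2,4); take (7,8); take (8,10); take (12,14); take (14,15); take (17,18).
Selected 6 classes.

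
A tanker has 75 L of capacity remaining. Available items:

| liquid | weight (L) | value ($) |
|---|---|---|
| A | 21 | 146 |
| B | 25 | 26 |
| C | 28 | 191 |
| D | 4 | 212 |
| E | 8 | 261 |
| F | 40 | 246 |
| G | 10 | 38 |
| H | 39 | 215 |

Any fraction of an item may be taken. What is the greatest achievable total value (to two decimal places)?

Sort by value per unit weight and fill in that order.
Order: D (212/4=53.00) > E (261/8=32.62) > A (146/21=6.95) > C (191/28=6.82) > F (246/40=6.15) > H (215/39=5.51) > G (38/10=3.80) > B (26/25=1.04)
Fill: take D (4 @ 212) → take E (8 @ 261) → take A (21 @ 146) → take C (28 @ 191) → take 14/40 of F → 86.10; 75/75 used.
Total value = 896.10

896.10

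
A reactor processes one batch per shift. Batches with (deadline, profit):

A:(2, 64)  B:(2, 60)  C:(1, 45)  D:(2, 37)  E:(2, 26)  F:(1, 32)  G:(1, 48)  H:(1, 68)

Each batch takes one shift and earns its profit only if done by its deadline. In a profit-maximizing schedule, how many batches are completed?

2

By profit: H(d1,68), A(d2,64), B(d2,60), G(d1,48), C(d1,45), D(d2,37), F(d1,32), E(d2,26)
H→slot 1; A→slot 2; B skipped; G skipped; C skipped; D skipped; F skipped; E skipped.
2 of 8 scheduled.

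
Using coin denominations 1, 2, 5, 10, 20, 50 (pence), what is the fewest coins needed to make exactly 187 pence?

Use the largest denomination that fits, subtract, and repeat.
187 = 3×50 + 1×20 + 1×10 + 1×5 + 1×2
Total coins = 3 + 1 + 1 + 1 + 1 = 7

7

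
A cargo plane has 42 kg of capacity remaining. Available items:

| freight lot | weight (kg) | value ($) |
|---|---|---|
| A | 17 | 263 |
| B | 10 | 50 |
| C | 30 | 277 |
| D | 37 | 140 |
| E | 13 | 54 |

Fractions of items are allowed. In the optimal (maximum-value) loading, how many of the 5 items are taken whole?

1

Order: A (263/17=15.47) > C (277/30=9.23) > B (50/10=5.00) > E (54/13=4.15) > D (140/37=3.78)
Fill: take A (17 @ 263) → take 25/30 of C → 230.83; 42/42 used.
1 item(s) taken whole; one partial (take 25/30 of C).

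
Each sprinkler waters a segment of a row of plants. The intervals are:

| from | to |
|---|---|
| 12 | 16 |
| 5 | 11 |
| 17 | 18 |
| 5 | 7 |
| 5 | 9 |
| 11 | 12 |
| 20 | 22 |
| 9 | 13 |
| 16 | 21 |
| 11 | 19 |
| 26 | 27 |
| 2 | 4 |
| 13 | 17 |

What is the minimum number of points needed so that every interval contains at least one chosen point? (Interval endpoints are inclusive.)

By right end: [2,4]  [5,7]  [5,9]  [5,11]  [11,12]  [9,13]  [12,16]  [13,17]  [17,18]  [11,19]  [16,21]  [20,22]  [26,27]
[2,4] uncovered → point at 4; [5,7] uncovered → point at 7; [11,12] uncovered → point at 12; [13,17] uncovered → point at 17; [20,22] uncovered → point at 22; [26,27] uncovered → point at 27.
Points: 4, 7, 12, 17, 22, 27 (6 total).

6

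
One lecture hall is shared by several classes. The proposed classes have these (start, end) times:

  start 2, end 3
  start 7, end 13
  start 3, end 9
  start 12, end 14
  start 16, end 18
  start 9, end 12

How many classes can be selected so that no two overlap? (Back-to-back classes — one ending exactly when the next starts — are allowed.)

Order by finish time; keep every interval that doesn't clash with the previous kept one.
By end time: (2,3), (3,9), (9,12), (7,13), (12,14), (16,18).
Pick (2,3); next start ≥ 3 → (3,9); next start ≥ 9 → (9,12); next start ≥ 12 → (12,14); next start ≥ 14 → (16,18).
Selected 5 classes.

5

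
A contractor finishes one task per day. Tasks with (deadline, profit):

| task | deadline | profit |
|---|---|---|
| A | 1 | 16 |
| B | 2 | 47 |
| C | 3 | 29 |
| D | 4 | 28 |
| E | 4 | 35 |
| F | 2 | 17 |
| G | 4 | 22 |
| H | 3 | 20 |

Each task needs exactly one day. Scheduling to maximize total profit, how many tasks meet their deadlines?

Sort by profit descending; place each in the latest free slot ≤ its deadline.
By profit: B(d2,47), E(d4,35), C(d3,29), D(d4,28), G(d4,22), H(d3,20), F(d2,17), A(d1,16)
B→slot 2; E→slot 4; C→slot 3; D→slot 1; G skipped; H skipped; F skipped; A skipped.
4 of 8 scheduled.

4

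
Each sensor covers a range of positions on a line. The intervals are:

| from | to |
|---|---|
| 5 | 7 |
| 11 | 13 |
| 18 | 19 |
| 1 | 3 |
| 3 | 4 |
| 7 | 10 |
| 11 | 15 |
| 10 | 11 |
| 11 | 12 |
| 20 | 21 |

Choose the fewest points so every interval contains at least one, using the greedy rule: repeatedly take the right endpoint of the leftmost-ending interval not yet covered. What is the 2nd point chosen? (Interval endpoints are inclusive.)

7

By right end: [1,3]  [3,4]  [5,7]  [7,10]  [10,11]  [11,12]  [11,13]  [11,15]  [18,19]  [20,21]
[1,3] uncovered → point at 3; [5,7] uncovered → point at 7; [10,11] uncovered → point at 11; [18,19] uncovered → point at 19; [20,21] uncovered → point at 21.
Points: 3, 7, 11, 19, 21 (5 total).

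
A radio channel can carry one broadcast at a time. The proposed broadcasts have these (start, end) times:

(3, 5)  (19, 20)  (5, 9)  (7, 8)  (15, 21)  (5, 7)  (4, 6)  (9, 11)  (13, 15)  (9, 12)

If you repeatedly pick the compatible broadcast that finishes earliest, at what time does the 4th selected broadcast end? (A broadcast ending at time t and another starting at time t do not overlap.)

Greedy by earliest finish: after sorting by end time, pick each interval compatible with the last pick.
By end time: (3,5), (4,6), (5,7), (7,8), (5,9), (9,11), (9,12), (13,15), (19,20), (15,21).
Pick (3,5); next start ≥ 5 → (5,7); next start ≥ 7 → (7,8); next start ≥ 8 → (9,11); next start ≥ 11 → (13,15); next start ≥ 15 → (19,20).
Selected: (3,5) (5,7) (7,8) (9,11) (13,15) (19,20)

11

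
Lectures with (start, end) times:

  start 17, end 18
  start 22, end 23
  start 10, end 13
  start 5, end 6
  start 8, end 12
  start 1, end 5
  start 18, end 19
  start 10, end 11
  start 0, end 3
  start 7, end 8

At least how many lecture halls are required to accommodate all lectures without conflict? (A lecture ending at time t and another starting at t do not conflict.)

The answer is the maximum number of intervals overlapping at any instant.
Events (time:±→running): 0:+→1 1:+→2 3:-→1 5:-→0 5:+→1 6:-→0 7:+→1 8:-→0 8:+→1 10:+→2 10:+→3 … peak 3.

3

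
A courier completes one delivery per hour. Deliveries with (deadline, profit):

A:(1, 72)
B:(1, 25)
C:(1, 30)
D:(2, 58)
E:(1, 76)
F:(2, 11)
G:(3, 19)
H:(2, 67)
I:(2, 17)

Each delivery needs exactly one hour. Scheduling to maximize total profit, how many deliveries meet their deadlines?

3

Take jobs in profit order; each goes to the latest open slot no later than its deadline.
By profit: E(d1,76), A(d1,72), H(d2,67), D(d2,58), C(d1,30), B(d1,25), G(d3,19), I(d2,17), F(d2,11)
E→slot 1; A skipped; H→slot 2; D skipped; C skipped; B skipped; G→slot 3; I skipped; F skipped.
3 of 9 scheduled.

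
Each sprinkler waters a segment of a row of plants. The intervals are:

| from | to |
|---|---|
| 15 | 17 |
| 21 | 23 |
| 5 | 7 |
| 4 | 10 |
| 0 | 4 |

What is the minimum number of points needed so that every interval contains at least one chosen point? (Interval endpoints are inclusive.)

4

Sort by right endpoint; whenever an interval is uncovered, place a point at its right end.
Sorted: [0,4] [5,7] [4,10] [15,17] [21,23]
{[0,4]} hit by 4; {[5,7],[4,10]} hit by 7; {[15,17]} hit by 17; {[21,23]} hit by 23.
Points: 4, 7, 17, 23 (4 total).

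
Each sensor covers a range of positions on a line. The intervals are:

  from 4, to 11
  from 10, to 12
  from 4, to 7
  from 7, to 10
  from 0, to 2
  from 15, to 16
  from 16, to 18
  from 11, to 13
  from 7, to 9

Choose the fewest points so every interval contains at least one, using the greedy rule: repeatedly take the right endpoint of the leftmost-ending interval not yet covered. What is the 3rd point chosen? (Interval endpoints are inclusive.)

12

Process intervals by earliest right end; each time one isn't hit yet, stab at its right endpoint.
Sorted: [0,2] [4,7] [7,9] [7,10] [4,11] [10,12] [11,13] [15,16] [16,18]
{[0,2]} hit by 2; {[4,7],[7,9],[7,10],[4,11]} hit by 7; {[10,12],[11,13]} hit by 12; {[15,16],[16,18]} hit by 16.
Points: 2, 7, 12, 16 (4 total).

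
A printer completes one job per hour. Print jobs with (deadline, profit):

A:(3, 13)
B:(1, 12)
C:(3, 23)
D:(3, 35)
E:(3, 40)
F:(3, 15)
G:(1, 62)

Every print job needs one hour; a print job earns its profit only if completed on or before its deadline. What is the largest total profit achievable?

137

Take jobs in profit order; each goes to the latest open slot no later than its deadline.
Profit order: G=62 E=40 D=35 C=23 F=15 A=13 B=12
Assign: G→slot 1, E→slot 3, D→slot 2, C skipped, F skipped, A skipped, B skipped.
Slots: [1:G] [2:D] [3:E]
Profit = 62 + 35 + 40 = 137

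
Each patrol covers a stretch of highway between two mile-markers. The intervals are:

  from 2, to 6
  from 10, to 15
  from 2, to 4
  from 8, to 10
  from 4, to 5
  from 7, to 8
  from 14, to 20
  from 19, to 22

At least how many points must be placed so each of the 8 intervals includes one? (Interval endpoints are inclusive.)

4

Sorted: [2,4] [4,5] [2,6] [7,8] [8,10] [10,15] [14,20] [19,22]
{[2,4],[4,5],[2,6]} hit by 4; {[7,8],[8,10]} hit by 8; {[10,15],[14,20]} hit by 15; {[19,22]} hit by 22.
Points: 4, 8, 15, 22 (4 total).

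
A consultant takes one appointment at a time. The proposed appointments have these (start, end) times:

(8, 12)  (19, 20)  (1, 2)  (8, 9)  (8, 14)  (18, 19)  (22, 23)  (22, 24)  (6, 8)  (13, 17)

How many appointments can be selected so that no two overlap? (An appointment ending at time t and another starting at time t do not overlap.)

Greedy by earliest finish: after sorting by end time, pick each interval compatible with the last pick.
Sorted by end: (1,2)  (6,8)  (8,9)  (8,12)  (8,14)  (13,17)  (18,19)  (19,20)  (22,23)  (22,24)
take (1,2); take (6,8); take (8,9); skip (8,12); take (13,17); take (18,19); take (19,20); take (22,23); skip (22,24).
Selected 7 appointments.

7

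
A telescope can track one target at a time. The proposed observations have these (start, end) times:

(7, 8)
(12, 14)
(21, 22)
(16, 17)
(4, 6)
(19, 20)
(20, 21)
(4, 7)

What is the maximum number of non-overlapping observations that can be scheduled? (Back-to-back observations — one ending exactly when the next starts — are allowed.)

Order by finish time; keep every interval that doesn't clash with the previous kept one.
By end time: (4,6), (4,7), (7,8), (12,14), (16,17), (19,20), (20,21), (21,22).
Pick (4,6); next start ≥ 6 → (7,8); next start ≥ 8 → (12,14); next start ≥ 14 → (16,17); next start ≥ 17 → (19,20); next start ≥ 20 → (20,21); next start ≥ 21 → (21,22).
Selected 7 observations.

7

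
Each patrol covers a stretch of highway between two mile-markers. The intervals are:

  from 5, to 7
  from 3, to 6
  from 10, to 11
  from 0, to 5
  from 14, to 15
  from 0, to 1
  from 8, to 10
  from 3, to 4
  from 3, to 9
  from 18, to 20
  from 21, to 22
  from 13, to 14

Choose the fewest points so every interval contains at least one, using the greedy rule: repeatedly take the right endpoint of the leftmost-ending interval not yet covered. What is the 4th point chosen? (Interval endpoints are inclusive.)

Sort by right endpoint; whenever an interval is uncovered, place a point at its right end.
Sorted: [0,1] [3,4] [0,5] [3,6] [5,7] [3,9] [8,10] [10,11] [13,14] [14,15] [18,20] [21,22]
{[0,1]} hit by 1; {[3,4],[0,5],[3,6]} hit by 4; {[5,7],[3,9]} hit by 7; {[8,10],[10,11]} hit by 10; {[13,14],[14,15]} hit by 14; {[18,20]} hit by 20; {[21,22]} hit by 22.
Points: 1, 4, 7, 10, 14, 20, 22 (7 total).

10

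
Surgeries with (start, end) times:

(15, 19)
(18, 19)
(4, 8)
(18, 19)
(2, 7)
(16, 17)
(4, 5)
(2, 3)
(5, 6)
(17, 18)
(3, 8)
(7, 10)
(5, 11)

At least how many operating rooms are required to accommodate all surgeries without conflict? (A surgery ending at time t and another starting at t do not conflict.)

5

Count concurrent intervals with a sweep; the peak is the room count.
Events (time:±→running): 2:+→1 2:+→2 3:-→1 3:+→2 4:+→3 4:+→4 5:-→3 5:+→4 5:+→5 … peak 5.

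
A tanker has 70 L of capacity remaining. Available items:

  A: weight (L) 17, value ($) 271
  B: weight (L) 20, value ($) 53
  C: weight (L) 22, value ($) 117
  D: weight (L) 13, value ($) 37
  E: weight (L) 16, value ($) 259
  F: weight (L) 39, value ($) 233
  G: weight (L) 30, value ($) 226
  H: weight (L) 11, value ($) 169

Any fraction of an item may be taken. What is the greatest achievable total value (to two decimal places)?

Sort by value per unit weight and fill in that order.
Order: E (259/16=16.19) > A (271/17=15.94) > H (169/11=15.36) > G (226/30=7.53) > F (233/39=5.97) > C (117/22=5.32) > D (37/13=2.85) > B (53/20=2.65)
Fill: take E (16 @ 259) → take A (17 @ 271) → take H (11 @ 169) → take 26/30 of G → 195.87; 70/70 used.
Total value = 894.87

894.87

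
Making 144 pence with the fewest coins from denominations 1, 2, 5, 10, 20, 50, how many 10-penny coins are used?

Greedy: take as many of the largest coin as possible, then repeat with the remainder.
144 = 2×50 + 2×20 + 2×2
Count of 10: 0

0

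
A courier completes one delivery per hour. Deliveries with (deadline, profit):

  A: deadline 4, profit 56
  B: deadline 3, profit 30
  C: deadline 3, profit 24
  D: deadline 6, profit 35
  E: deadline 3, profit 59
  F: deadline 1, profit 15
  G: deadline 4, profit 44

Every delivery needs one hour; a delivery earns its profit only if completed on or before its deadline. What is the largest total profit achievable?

Take jobs in profit order; each goes to the latest open slot no later than its deadline.
Profit order: E=59 A=56 G=44 D=35 B=30 C=24 F=15
Assign: E→slot 3, A→slot 4, G→slot 2, D→slot 6, B→slot 1, C skipped, F skipped.
Slots: [1:B] [2:G] [3:E] [4:A] [6:D]
Profit = 30 + 44 + 59 + 56 + 35 = 224

224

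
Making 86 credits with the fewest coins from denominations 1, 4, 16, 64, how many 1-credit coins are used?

2

86 = 1×64 + 1×16 + 1×4 + 2×1
Count of 1: 2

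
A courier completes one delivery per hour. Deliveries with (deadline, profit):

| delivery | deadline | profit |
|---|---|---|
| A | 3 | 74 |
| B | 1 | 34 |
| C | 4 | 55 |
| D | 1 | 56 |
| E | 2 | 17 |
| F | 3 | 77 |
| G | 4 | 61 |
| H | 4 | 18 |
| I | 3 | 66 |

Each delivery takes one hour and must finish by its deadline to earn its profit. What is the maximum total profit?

Take jobs in profit order; each goes to the latest open slot no later than its deadline.
Profit order: F=77 A=74 I=66 G=61 D=56 C=55 B=34 H=18 E=17
Assign: F→slot 3, A→slot 2, I→slot 1, G→slot 4, D skipped, C skipped, B skipped, H skipped, E skipped.
Slots: [1:I] [2:A] [3:F] [4:G]
Profit = 66 + 74 + 77 + 61 = 278

278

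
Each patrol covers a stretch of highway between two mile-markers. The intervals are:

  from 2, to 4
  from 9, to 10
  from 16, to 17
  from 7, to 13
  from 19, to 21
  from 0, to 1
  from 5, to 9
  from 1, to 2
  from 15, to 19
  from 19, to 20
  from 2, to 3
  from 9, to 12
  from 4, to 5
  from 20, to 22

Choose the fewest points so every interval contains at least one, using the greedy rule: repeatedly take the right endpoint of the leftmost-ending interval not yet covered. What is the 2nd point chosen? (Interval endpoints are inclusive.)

Process intervals by earliest right end; each time one isn't hit yet, stab at its right endpoint.
By right end: [0,1]  [1,2]  [2,3]  [2,4]  [4,5]  [5,9]  [9,10]  [9,12]  [7,13]  [16,17]  [15,19]  [19,20]  [19,21]  [20,22]
[0,1] uncovered → point at 1; [2,3] uncovered → point at 3; [4,5] uncovered → point at 5; [9,10] uncovered → point at 10; [16,17] uncovered → point at 17; [19,20] uncovered → point at 20.
Points: 1, 3, 5, 10, 17, 20 (6 total).

3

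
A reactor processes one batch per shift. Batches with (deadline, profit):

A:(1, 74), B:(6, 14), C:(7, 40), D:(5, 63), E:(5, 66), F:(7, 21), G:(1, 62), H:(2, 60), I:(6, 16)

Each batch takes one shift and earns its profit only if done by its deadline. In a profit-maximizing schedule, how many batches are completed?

By profit: A(d1,74), E(d5,66), D(d5,63), G(d1,62), H(d2,60), C(d7,40), F(d7,21), I(d6,16), B(d6,14)
A→slot 1; E→slot 5; D→slot 4; G skipped; H→slot 2; C→slot 7; F→slot 6; I→slot 3; B skipped.
7 of 9 scheduled.

7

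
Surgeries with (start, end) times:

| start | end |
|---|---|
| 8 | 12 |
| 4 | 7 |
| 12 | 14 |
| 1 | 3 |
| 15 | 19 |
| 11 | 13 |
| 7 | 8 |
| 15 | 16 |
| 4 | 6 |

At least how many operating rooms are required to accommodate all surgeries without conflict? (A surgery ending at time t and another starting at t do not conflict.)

2

Count concurrent intervals with a sweep; the peak is the room count.
starts: [1, 4, 4, 7, 8, 11, 12, 15, 15]
ends:   [3, 6, 7, 8, 12, 13, 14, 16, 19]
s1→1 e3→0 s4→1 s4→2  — peak 2.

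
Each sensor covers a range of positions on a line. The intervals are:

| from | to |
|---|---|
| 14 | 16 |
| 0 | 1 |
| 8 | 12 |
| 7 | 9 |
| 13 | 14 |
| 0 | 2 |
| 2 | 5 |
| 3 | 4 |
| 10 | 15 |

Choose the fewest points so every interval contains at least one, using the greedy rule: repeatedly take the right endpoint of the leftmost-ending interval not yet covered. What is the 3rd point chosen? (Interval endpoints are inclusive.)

9

Process intervals by earliest right end; each time one isn't hit yet, stab at its right endpoint.
Sorted: [0,1] [0,2] [3,4] [2,5] [7,9] [8,12] [13,14] [10,15] [14,16]
{[0,1],[0,2]} hit by 1; {[3,4],[2,5]} hit by 4; {[7,9],[8,12]} hit by 9; {[13,14],[10,15],[14,16]} hit by 14.
Points: 1, 4, 9, 14 (4 total).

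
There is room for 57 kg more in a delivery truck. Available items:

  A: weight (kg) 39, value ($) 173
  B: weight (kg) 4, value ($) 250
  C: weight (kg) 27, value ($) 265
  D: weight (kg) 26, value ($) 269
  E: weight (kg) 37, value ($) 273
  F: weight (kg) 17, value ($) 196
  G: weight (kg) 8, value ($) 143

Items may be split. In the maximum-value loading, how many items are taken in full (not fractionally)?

Greedy by value/weight ratio, highest first.
Ratios (sorted): B 62.50, G 17.88, F 11.53, D 10.35, C 9.81, E 7.38, A 4.44
take B (4 @ 250); take G (8 @ 143); take F (17 @ 196); take D (26 @ 269); take 2/27 of C → 19.63. Capacity used 57/57.
4 item(s) taken whole; one partial (take 2/27 of C).

4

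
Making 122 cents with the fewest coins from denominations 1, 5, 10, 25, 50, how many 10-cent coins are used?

122 − 2×50→22 − 2×10→2 − 2×1→0
Count of 10: 2

2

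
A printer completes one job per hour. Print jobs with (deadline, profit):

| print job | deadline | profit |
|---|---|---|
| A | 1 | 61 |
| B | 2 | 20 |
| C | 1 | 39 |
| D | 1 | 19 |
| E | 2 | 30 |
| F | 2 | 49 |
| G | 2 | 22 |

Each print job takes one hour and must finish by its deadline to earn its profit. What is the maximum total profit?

Sort by profit descending; place each in the latest free slot ≤ its deadline.
By profit: A(d1,61), F(d2,49), C(d1,39), E(d2,30), G(d2,22), B(d2,20), D(d1,19)
A→slot 1; F→slot 2; C skipped; E skipped; G skipped; B skipped; D skipped.
Profit = 61 + 49 = 110

110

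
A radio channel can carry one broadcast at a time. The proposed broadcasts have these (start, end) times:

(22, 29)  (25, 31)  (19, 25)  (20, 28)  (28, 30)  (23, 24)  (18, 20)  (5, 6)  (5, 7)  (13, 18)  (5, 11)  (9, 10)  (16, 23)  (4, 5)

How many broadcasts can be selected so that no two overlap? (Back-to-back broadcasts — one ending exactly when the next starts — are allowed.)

Sort by end time and greedily take each interval whose start is ≥ the last chosen end.
By end time: (4,5), (5,6), (5,7), (9,10), (5,11), (13,18), (18,20), (16,23), (23,24), (19,25), (20,28), (22,29), (28,30), (25,31).
Pick (4,5); next start ≥ 5 → (5,6); next start ≥ 6 → (9,10); next start ≥ 10 → (13,18); next start ≥ 18 → (18,20); next start ≥ 20 → (23,24); next start ≥ 24 → (28,30).
Selected 7 broadcasts.

7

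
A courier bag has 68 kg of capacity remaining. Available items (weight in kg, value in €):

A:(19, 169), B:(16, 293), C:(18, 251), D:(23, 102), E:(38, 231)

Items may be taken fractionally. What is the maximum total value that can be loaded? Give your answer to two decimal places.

804.18

Greedy by value/weight ratio, highest first.
Order: B (293/16=18.31) > C (251/18=13.94) > A (169/19=8.89) > E (231/38=6.08) > D (102/23=4.43)
Fill: take B (16 @ 293) → take C (18 @ 251) → take A (19 @ 169) → take 15/38 of E → 91.18; 68/68 used.
Total value = 804.18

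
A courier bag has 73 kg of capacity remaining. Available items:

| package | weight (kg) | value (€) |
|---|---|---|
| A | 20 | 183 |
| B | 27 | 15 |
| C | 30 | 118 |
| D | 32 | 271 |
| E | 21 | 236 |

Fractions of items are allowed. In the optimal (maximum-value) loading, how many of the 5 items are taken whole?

3

Order: E (236/21=11.24) > A (183/20=9.15) > D (271/32=8.47) > C (118/30=3.93) > B (15/27=0.56)
Fill: take E (21 @ 236) → take A (20 @ 183) → take D (32 @ 271); 73/73 used.
3 item(s) taken whole.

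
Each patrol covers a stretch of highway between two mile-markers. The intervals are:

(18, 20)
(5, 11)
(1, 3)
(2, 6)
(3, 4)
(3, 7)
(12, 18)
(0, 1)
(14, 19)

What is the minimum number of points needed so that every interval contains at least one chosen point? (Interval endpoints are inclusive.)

Process intervals by earliest right end; each time one isn't hit yet, stab at its right endpoint.
Sorted: [0,1] [1,3] [3,4] [2,6] [3,7] [5,11] [12,18] [14,19] [18,20]
{[0,1],[1,3]} hit by 1; {[3,4],[2,6],[3,7]} hit by 4; {[5,11]} hit by 11; {[12,18],[14,19],[18,20]} hit by 18.
Points: 1, 4, 11, 18 (4 total).

4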